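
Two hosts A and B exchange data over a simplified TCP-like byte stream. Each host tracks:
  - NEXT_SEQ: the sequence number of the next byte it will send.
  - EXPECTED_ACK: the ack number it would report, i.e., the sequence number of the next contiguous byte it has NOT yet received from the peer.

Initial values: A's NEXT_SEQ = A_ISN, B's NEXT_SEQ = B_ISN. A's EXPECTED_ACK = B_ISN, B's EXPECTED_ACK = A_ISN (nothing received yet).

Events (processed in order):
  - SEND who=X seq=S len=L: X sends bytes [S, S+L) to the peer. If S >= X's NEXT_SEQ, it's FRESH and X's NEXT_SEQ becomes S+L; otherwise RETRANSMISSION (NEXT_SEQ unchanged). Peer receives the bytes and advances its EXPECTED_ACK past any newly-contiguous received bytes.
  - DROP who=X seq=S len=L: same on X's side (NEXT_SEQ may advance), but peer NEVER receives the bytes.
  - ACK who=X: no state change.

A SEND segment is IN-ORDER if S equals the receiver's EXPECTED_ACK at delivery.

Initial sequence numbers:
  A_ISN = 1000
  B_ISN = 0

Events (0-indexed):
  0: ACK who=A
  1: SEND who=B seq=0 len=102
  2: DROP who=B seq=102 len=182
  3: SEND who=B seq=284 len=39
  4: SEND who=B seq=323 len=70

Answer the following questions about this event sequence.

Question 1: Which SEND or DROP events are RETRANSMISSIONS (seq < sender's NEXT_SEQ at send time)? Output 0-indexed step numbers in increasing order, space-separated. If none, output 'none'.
Step 1: SEND seq=0 -> fresh
Step 2: DROP seq=102 -> fresh
Step 3: SEND seq=284 -> fresh
Step 4: SEND seq=323 -> fresh

Answer: none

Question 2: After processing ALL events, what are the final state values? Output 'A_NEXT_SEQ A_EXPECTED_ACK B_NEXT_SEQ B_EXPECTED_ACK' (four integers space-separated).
After event 0: A_seq=1000 A_ack=0 B_seq=0 B_ack=1000
After event 1: A_seq=1000 A_ack=102 B_seq=102 B_ack=1000
After event 2: A_seq=1000 A_ack=102 B_seq=284 B_ack=1000
After event 3: A_seq=1000 A_ack=102 B_seq=323 B_ack=1000
After event 4: A_seq=1000 A_ack=102 B_seq=393 B_ack=1000

Answer: 1000 102 393 1000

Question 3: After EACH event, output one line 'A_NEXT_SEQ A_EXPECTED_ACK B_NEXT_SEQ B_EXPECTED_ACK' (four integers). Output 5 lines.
1000 0 0 1000
1000 102 102 1000
1000 102 284 1000
1000 102 323 1000
1000 102 393 1000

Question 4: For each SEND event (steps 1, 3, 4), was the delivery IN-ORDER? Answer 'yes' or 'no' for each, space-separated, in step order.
Step 1: SEND seq=0 -> in-order
Step 3: SEND seq=284 -> out-of-order
Step 4: SEND seq=323 -> out-of-order

Answer: yes no no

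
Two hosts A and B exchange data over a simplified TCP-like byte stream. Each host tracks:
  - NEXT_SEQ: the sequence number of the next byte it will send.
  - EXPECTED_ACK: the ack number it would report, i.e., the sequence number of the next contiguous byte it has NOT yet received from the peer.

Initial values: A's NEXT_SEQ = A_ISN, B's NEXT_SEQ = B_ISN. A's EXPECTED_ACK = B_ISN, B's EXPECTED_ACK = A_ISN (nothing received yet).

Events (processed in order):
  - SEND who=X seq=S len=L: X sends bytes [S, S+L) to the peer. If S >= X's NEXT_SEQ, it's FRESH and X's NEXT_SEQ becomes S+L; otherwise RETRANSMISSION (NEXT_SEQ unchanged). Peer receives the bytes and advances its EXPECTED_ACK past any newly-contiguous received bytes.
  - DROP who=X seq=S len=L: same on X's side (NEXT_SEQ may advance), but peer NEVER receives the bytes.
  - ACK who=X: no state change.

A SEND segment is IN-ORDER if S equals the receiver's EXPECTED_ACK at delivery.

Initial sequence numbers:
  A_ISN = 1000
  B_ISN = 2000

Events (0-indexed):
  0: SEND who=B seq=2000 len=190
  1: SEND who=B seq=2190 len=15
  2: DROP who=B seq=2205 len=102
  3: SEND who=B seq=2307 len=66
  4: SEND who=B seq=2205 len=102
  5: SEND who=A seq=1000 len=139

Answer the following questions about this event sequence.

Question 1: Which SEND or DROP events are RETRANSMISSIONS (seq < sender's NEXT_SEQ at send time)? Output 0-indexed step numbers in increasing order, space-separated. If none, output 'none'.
Step 0: SEND seq=2000 -> fresh
Step 1: SEND seq=2190 -> fresh
Step 2: DROP seq=2205 -> fresh
Step 3: SEND seq=2307 -> fresh
Step 4: SEND seq=2205 -> retransmit
Step 5: SEND seq=1000 -> fresh

Answer: 4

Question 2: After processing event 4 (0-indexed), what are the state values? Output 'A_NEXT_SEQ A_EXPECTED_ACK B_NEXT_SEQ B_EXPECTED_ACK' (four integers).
After event 0: A_seq=1000 A_ack=2190 B_seq=2190 B_ack=1000
After event 1: A_seq=1000 A_ack=2205 B_seq=2205 B_ack=1000
After event 2: A_seq=1000 A_ack=2205 B_seq=2307 B_ack=1000
After event 3: A_seq=1000 A_ack=2205 B_seq=2373 B_ack=1000
After event 4: A_seq=1000 A_ack=2373 B_seq=2373 B_ack=1000

1000 2373 2373 1000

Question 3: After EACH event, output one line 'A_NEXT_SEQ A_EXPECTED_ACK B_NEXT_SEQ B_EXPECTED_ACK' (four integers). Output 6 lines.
1000 2190 2190 1000
1000 2205 2205 1000
1000 2205 2307 1000
1000 2205 2373 1000
1000 2373 2373 1000
1139 2373 2373 1139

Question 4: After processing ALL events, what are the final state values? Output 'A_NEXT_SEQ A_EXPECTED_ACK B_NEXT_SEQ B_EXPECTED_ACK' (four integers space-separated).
After event 0: A_seq=1000 A_ack=2190 B_seq=2190 B_ack=1000
After event 1: A_seq=1000 A_ack=2205 B_seq=2205 B_ack=1000
After event 2: A_seq=1000 A_ack=2205 B_seq=2307 B_ack=1000
After event 3: A_seq=1000 A_ack=2205 B_seq=2373 B_ack=1000
After event 4: A_seq=1000 A_ack=2373 B_seq=2373 B_ack=1000
After event 5: A_seq=1139 A_ack=2373 B_seq=2373 B_ack=1139

Answer: 1139 2373 2373 1139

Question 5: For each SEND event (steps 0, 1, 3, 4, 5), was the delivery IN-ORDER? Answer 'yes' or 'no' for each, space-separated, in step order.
Step 0: SEND seq=2000 -> in-order
Step 1: SEND seq=2190 -> in-order
Step 3: SEND seq=2307 -> out-of-order
Step 4: SEND seq=2205 -> in-order
Step 5: SEND seq=1000 -> in-order

Answer: yes yes no yes yes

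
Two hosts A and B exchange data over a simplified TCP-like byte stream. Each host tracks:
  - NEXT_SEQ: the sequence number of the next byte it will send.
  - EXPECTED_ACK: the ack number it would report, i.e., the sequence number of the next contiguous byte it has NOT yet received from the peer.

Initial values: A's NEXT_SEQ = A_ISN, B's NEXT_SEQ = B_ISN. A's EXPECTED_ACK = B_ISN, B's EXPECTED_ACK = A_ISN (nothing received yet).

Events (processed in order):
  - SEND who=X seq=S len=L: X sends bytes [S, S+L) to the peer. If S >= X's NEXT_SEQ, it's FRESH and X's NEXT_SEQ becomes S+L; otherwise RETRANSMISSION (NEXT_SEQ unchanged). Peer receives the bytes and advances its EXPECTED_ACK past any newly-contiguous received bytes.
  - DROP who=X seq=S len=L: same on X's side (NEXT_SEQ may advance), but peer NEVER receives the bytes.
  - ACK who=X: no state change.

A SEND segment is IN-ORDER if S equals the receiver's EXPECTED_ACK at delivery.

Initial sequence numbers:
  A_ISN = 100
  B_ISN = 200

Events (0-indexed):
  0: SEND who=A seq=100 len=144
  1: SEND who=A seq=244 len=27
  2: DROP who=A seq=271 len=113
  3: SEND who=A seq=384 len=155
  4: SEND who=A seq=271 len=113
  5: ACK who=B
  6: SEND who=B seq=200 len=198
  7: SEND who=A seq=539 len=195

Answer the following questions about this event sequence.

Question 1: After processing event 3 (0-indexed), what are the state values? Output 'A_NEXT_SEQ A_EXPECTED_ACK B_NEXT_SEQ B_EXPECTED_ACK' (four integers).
After event 0: A_seq=244 A_ack=200 B_seq=200 B_ack=244
After event 1: A_seq=271 A_ack=200 B_seq=200 B_ack=271
After event 2: A_seq=384 A_ack=200 B_seq=200 B_ack=271
After event 3: A_seq=539 A_ack=200 B_seq=200 B_ack=271

539 200 200 271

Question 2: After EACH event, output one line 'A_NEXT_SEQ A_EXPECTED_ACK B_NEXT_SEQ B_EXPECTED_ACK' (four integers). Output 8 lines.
244 200 200 244
271 200 200 271
384 200 200 271
539 200 200 271
539 200 200 539
539 200 200 539
539 398 398 539
734 398 398 734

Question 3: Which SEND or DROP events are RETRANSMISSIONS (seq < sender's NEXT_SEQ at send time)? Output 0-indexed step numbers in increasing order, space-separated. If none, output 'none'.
Answer: 4

Derivation:
Step 0: SEND seq=100 -> fresh
Step 1: SEND seq=244 -> fresh
Step 2: DROP seq=271 -> fresh
Step 3: SEND seq=384 -> fresh
Step 4: SEND seq=271 -> retransmit
Step 6: SEND seq=200 -> fresh
Step 7: SEND seq=539 -> fresh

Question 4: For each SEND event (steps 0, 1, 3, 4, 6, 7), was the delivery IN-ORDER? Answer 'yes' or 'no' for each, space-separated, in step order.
Answer: yes yes no yes yes yes

Derivation:
Step 0: SEND seq=100 -> in-order
Step 1: SEND seq=244 -> in-order
Step 3: SEND seq=384 -> out-of-order
Step 4: SEND seq=271 -> in-order
Step 6: SEND seq=200 -> in-order
Step 7: SEND seq=539 -> in-order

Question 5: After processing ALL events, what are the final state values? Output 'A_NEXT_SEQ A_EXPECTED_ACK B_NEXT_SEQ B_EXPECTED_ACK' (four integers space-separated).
Answer: 734 398 398 734

Derivation:
After event 0: A_seq=244 A_ack=200 B_seq=200 B_ack=244
After event 1: A_seq=271 A_ack=200 B_seq=200 B_ack=271
After event 2: A_seq=384 A_ack=200 B_seq=200 B_ack=271
After event 3: A_seq=539 A_ack=200 B_seq=200 B_ack=271
After event 4: A_seq=539 A_ack=200 B_seq=200 B_ack=539
After event 5: A_seq=539 A_ack=200 B_seq=200 B_ack=539
After event 6: A_seq=539 A_ack=398 B_seq=398 B_ack=539
After event 7: A_seq=734 A_ack=398 B_seq=398 B_ack=734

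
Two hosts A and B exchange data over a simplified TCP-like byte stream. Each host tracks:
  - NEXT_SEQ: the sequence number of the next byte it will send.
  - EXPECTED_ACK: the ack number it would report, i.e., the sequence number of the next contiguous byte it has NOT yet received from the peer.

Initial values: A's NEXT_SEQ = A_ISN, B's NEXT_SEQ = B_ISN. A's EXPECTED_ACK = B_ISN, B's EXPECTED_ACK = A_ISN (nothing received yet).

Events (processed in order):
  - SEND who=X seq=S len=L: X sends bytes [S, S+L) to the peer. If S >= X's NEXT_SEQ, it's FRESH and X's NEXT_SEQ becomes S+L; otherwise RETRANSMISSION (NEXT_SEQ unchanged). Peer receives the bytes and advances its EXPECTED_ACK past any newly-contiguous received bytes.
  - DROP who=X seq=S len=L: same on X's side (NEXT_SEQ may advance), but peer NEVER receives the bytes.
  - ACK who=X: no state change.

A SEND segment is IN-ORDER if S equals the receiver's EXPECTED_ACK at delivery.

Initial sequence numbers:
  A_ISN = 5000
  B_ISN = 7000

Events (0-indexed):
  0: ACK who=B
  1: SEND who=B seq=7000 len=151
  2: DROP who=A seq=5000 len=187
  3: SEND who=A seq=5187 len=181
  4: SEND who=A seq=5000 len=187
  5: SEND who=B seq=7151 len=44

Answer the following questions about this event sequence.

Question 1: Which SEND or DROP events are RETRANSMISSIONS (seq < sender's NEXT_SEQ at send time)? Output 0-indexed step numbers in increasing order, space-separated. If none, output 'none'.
Answer: 4

Derivation:
Step 1: SEND seq=7000 -> fresh
Step 2: DROP seq=5000 -> fresh
Step 3: SEND seq=5187 -> fresh
Step 4: SEND seq=5000 -> retransmit
Step 5: SEND seq=7151 -> fresh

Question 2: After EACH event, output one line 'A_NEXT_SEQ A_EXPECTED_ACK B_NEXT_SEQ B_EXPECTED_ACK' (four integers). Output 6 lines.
5000 7000 7000 5000
5000 7151 7151 5000
5187 7151 7151 5000
5368 7151 7151 5000
5368 7151 7151 5368
5368 7195 7195 5368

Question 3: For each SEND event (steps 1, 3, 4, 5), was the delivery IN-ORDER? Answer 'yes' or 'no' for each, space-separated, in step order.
Answer: yes no yes yes

Derivation:
Step 1: SEND seq=7000 -> in-order
Step 3: SEND seq=5187 -> out-of-order
Step 4: SEND seq=5000 -> in-order
Step 5: SEND seq=7151 -> in-order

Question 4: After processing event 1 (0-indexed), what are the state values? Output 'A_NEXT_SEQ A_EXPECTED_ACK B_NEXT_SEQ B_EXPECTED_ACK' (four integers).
After event 0: A_seq=5000 A_ack=7000 B_seq=7000 B_ack=5000
After event 1: A_seq=5000 A_ack=7151 B_seq=7151 B_ack=5000

5000 7151 7151 5000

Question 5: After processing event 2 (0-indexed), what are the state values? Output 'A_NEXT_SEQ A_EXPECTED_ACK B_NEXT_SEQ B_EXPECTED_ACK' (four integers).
After event 0: A_seq=5000 A_ack=7000 B_seq=7000 B_ack=5000
After event 1: A_seq=5000 A_ack=7151 B_seq=7151 B_ack=5000
After event 2: A_seq=5187 A_ack=7151 B_seq=7151 B_ack=5000

5187 7151 7151 5000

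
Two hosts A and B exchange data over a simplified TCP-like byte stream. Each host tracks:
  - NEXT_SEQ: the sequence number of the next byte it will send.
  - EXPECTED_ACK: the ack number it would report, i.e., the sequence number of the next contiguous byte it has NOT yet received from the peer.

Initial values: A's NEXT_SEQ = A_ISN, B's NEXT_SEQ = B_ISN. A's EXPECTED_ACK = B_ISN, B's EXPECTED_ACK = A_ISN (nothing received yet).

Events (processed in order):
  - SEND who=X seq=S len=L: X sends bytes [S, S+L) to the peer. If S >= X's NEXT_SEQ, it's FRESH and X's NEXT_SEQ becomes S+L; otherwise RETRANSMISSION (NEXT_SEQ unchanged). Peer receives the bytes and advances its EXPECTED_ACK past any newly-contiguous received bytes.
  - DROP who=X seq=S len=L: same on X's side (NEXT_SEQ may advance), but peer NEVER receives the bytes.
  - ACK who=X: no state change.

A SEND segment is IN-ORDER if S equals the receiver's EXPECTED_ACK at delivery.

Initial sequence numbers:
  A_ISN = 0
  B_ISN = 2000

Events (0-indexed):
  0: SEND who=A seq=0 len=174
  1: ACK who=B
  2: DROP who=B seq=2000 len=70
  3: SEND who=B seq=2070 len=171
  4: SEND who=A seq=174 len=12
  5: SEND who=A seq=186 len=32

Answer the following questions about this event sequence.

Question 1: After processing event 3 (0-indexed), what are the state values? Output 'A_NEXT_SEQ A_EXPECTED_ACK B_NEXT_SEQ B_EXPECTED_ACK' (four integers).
After event 0: A_seq=174 A_ack=2000 B_seq=2000 B_ack=174
After event 1: A_seq=174 A_ack=2000 B_seq=2000 B_ack=174
After event 2: A_seq=174 A_ack=2000 B_seq=2070 B_ack=174
After event 3: A_seq=174 A_ack=2000 B_seq=2241 B_ack=174

174 2000 2241 174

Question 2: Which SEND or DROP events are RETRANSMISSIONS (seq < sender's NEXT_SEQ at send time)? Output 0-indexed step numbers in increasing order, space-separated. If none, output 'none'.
Answer: none

Derivation:
Step 0: SEND seq=0 -> fresh
Step 2: DROP seq=2000 -> fresh
Step 3: SEND seq=2070 -> fresh
Step 4: SEND seq=174 -> fresh
Step 5: SEND seq=186 -> fresh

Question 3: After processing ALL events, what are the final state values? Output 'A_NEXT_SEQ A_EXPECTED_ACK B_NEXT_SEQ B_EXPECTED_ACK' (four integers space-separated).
Answer: 218 2000 2241 218

Derivation:
After event 0: A_seq=174 A_ack=2000 B_seq=2000 B_ack=174
After event 1: A_seq=174 A_ack=2000 B_seq=2000 B_ack=174
After event 2: A_seq=174 A_ack=2000 B_seq=2070 B_ack=174
After event 3: A_seq=174 A_ack=2000 B_seq=2241 B_ack=174
After event 4: A_seq=186 A_ack=2000 B_seq=2241 B_ack=186
After event 5: A_seq=218 A_ack=2000 B_seq=2241 B_ack=218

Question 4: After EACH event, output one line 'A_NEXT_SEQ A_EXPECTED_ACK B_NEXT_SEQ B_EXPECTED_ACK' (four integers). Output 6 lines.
174 2000 2000 174
174 2000 2000 174
174 2000 2070 174
174 2000 2241 174
186 2000 2241 186
218 2000 2241 218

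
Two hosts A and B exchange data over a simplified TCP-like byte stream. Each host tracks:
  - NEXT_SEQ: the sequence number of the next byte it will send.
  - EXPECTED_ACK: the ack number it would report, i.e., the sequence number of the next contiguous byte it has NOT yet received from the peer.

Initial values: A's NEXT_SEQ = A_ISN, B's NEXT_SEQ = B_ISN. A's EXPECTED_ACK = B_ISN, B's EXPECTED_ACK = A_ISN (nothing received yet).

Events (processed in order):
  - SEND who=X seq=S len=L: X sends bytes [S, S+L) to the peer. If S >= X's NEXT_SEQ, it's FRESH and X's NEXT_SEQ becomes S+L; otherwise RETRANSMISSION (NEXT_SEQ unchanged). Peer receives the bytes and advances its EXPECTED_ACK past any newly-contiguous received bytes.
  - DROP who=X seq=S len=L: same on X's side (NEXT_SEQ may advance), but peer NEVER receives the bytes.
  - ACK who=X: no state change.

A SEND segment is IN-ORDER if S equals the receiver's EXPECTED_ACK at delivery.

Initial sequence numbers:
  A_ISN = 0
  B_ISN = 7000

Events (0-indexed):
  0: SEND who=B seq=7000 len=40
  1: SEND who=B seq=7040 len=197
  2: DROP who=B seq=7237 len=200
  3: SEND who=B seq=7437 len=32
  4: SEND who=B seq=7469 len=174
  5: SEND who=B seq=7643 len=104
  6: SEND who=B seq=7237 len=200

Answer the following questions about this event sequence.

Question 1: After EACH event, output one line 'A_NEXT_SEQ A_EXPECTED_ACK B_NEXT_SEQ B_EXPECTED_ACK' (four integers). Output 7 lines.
0 7040 7040 0
0 7237 7237 0
0 7237 7437 0
0 7237 7469 0
0 7237 7643 0
0 7237 7747 0
0 7747 7747 0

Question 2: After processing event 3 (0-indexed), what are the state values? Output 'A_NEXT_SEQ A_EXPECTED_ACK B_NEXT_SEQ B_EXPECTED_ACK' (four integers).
After event 0: A_seq=0 A_ack=7040 B_seq=7040 B_ack=0
After event 1: A_seq=0 A_ack=7237 B_seq=7237 B_ack=0
After event 2: A_seq=0 A_ack=7237 B_seq=7437 B_ack=0
After event 3: A_seq=0 A_ack=7237 B_seq=7469 B_ack=0

0 7237 7469 0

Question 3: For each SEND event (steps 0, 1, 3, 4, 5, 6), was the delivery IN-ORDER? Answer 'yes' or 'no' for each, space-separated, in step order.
Step 0: SEND seq=7000 -> in-order
Step 1: SEND seq=7040 -> in-order
Step 3: SEND seq=7437 -> out-of-order
Step 4: SEND seq=7469 -> out-of-order
Step 5: SEND seq=7643 -> out-of-order
Step 6: SEND seq=7237 -> in-order

Answer: yes yes no no no yes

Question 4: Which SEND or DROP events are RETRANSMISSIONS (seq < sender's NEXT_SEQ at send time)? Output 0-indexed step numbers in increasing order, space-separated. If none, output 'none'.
Step 0: SEND seq=7000 -> fresh
Step 1: SEND seq=7040 -> fresh
Step 2: DROP seq=7237 -> fresh
Step 3: SEND seq=7437 -> fresh
Step 4: SEND seq=7469 -> fresh
Step 5: SEND seq=7643 -> fresh
Step 6: SEND seq=7237 -> retransmit

Answer: 6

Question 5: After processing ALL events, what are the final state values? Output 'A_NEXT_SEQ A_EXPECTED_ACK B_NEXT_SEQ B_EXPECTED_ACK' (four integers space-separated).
Answer: 0 7747 7747 0

Derivation:
After event 0: A_seq=0 A_ack=7040 B_seq=7040 B_ack=0
After event 1: A_seq=0 A_ack=7237 B_seq=7237 B_ack=0
After event 2: A_seq=0 A_ack=7237 B_seq=7437 B_ack=0
After event 3: A_seq=0 A_ack=7237 B_seq=7469 B_ack=0
After event 4: A_seq=0 A_ack=7237 B_seq=7643 B_ack=0
After event 5: A_seq=0 A_ack=7237 B_seq=7747 B_ack=0
After event 6: A_seq=0 A_ack=7747 B_seq=7747 B_ack=0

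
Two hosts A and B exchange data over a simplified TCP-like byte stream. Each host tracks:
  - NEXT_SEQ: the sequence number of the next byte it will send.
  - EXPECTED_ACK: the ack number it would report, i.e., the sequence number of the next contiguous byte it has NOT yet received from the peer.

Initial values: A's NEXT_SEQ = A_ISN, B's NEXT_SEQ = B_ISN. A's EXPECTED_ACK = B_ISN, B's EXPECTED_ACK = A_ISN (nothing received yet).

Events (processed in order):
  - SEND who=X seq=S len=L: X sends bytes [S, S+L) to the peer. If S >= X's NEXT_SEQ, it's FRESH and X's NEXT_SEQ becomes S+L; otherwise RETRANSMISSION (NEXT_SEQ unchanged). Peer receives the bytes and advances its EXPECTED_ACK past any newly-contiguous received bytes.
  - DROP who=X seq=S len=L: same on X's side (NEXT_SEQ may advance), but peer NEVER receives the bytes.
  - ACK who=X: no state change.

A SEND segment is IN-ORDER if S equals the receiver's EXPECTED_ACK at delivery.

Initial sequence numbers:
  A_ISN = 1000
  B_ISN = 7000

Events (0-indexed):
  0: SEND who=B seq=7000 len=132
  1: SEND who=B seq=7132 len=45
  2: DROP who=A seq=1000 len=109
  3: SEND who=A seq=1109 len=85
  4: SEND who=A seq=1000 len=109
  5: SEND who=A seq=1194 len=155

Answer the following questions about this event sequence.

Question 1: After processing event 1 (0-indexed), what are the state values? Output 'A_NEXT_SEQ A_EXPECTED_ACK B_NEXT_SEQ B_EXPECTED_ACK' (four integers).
After event 0: A_seq=1000 A_ack=7132 B_seq=7132 B_ack=1000
After event 1: A_seq=1000 A_ack=7177 B_seq=7177 B_ack=1000

1000 7177 7177 1000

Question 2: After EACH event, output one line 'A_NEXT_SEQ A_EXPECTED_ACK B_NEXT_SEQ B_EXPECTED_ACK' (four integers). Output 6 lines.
1000 7132 7132 1000
1000 7177 7177 1000
1109 7177 7177 1000
1194 7177 7177 1000
1194 7177 7177 1194
1349 7177 7177 1349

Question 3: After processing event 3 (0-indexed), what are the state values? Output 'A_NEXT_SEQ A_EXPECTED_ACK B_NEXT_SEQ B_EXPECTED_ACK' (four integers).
After event 0: A_seq=1000 A_ack=7132 B_seq=7132 B_ack=1000
After event 1: A_seq=1000 A_ack=7177 B_seq=7177 B_ack=1000
After event 2: A_seq=1109 A_ack=7177 B_seq=7177 B_ack=1000
After event 3: A_seq=1194 A_ack=7177 B_seq=7177 B_ack=1000

1194 7177 7177 1000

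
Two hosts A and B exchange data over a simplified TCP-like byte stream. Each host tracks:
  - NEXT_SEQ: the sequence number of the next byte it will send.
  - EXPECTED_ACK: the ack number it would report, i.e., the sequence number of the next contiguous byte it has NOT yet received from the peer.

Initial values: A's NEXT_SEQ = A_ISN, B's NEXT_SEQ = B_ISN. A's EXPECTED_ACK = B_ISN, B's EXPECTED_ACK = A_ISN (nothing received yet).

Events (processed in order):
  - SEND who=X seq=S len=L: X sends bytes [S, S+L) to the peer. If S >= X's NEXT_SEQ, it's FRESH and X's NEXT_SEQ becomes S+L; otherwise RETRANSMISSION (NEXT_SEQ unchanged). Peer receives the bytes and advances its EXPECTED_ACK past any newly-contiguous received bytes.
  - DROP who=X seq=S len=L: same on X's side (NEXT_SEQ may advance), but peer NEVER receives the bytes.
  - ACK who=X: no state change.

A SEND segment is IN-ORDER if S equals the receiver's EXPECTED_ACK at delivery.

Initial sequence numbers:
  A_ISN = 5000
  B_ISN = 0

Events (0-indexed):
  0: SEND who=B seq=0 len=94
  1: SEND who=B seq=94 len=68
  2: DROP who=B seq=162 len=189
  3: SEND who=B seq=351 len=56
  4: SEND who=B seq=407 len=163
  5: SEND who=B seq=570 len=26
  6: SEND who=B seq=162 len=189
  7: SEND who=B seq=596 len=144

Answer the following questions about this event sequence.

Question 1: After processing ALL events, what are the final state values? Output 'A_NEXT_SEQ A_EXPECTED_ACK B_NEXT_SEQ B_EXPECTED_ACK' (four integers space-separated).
After event 0: A_seq=5000 A_ack=94 B_seq=94 B_ack=5000
After event 1: A_seq=5000 A_ack=162 B_seq=162 B_ack=5000
After event 2: A_seq=5000 A_ack=162 B_seq=351 B_ack=5000
After event 3: A_seq=5000 A_ack=162 B_seq=407 B_ack=5000
After event 4: A_seq=5000 A_ack=162 B_seq=570 B_ack=5000
After event 5: A_seq=5000 A_ack=162 B_seq=596 B_ack=5000
After event 6: A_seq=5000 A_ack=596 B_seq=596 B_ack=5000
After event 7: A_seq=5000 A_ack=740 B_seq=740 B_ack=5000

Answer: 5000 740 740 5000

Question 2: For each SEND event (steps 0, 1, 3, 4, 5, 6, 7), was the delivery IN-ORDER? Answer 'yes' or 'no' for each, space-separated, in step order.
Answer: yes yes no no no yes yes

Derivation:
Step 0: SEND seq=0 -> in-order
Step 1: SEND seq=94 -> in-order
Step 3: SEND seq=351 -> out-of-order
Step 4: SEND seq=407 -> out-of-order
Step 5: SEND seq=570 -> out-of-order
Step 6: SEND seq=162 -> in-order
Step 7: SEND seq=596 -> in-order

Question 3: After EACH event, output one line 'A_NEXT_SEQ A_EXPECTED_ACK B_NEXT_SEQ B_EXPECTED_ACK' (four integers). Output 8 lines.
5000 94 94 5000
5000 162 162 5000
5000 162 351 5000
5000 162 407 5000
5000 162 570 5000
5000 162 596 5000
5000 596 596 5000
5000 740 740 5000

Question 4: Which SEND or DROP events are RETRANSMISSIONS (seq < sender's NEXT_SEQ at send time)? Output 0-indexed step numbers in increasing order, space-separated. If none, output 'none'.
Step 0: SEND seq=0 -> fresh
Step 1: SEND seq=94 -> fresh
Step 2: DROP seq=162 -> fresh
Step 3: SEND seq=351 -> fresh
Step 4: SEND seq=407 -> fresh
Step 5: SEND seq=570 -> fresh
Step 6: SEND seq=162 -> retransmit
Step 7: SEND seq=596 -> fresh

Answer: 6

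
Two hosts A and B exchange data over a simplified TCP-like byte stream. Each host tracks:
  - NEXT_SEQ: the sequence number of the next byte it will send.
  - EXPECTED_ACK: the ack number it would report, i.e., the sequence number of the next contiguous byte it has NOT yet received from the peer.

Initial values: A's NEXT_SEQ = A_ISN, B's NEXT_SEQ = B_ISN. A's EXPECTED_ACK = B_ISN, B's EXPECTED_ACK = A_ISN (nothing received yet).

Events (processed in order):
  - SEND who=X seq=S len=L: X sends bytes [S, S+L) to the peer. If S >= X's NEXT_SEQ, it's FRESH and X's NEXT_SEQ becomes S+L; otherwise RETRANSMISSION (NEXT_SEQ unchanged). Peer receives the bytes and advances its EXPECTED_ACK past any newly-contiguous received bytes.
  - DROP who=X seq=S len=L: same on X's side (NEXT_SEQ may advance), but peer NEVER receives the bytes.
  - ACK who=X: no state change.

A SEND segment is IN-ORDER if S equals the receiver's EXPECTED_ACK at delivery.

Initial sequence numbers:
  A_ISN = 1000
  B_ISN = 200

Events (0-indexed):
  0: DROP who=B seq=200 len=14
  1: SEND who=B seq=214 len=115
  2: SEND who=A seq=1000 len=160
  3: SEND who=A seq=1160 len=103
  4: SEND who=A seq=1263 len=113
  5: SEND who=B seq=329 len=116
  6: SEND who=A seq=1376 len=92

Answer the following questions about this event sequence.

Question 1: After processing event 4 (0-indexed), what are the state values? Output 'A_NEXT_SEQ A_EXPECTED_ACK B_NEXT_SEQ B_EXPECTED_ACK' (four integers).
After event 0: A_seq=1000 A_ack=200 B_seq=214 B_ack=1000
After event 1: A_seq=1000 A_ack=200 B_seq=329 B_ack=1000
After event 2: A_seq=1160 A_ack=200 B_seq=329 B_ack=1160
After event 3: A_seq=1263 A_ack=200 B_seq=329 B_ack=1263
After event 4: A_seq=1376 A_ack=200 B_seq=329 B_ack=1376

1376 200 329 1376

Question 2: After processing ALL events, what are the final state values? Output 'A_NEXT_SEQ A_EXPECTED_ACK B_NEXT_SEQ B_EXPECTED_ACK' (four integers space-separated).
Answer: 1468 200 445 1468

Derivation:
After event 0: A_seq=1000 A_ack=200 B_seq=214 B_ack=1000
After event 1: A_seq=1000 A_ack=200 B_seq=329 B_ack=1000
After event 2: A_seq=1160 A_ack=200 B_seq=329 B_ack=1160
After event 3: A_seq=1263 A_ack=200 B_seq=329 B_ack=1263
After event 4: A_seq=1376 A_ack=200 B_seq=329 B_ack=1376
After event 5: A_seq=1376 A_ack=200 B_seq=445 B_ack=1376
After event 6: A_seq=1468 A_ack=200 B_seq=445 B_ack=1468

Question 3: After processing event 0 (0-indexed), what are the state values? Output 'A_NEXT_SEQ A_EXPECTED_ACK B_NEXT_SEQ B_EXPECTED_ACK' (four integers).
After event 0: A_seq=1000 A_ack=200 B_seq=214 B_ack=1000

1000 200 214 1000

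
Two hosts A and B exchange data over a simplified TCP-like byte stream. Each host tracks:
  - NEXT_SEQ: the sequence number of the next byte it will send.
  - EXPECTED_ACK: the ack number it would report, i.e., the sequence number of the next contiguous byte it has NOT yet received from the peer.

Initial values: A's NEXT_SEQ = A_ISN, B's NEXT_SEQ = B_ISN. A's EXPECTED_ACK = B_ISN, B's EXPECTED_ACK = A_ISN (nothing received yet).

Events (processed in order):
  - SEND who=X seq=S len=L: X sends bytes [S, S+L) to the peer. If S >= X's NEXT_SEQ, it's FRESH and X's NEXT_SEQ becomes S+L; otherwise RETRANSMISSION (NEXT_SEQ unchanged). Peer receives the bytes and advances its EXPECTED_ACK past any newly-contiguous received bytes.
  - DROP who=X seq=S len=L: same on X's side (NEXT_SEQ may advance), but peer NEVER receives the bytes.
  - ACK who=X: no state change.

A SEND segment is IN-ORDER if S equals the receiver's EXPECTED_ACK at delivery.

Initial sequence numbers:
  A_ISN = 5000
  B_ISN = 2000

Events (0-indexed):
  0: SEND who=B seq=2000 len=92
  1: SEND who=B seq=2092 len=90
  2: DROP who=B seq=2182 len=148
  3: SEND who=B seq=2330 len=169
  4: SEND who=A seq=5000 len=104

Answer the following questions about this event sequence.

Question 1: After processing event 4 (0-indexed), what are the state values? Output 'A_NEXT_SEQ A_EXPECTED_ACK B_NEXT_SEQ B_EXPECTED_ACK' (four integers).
After event 0: A_seq=5000 A_ack=2092 B_seq=2092 B_ack=5000
After event 1: A_seq=5000 A_ack=2182 B_seq=2182 B_ack=5000
After event 2: A_seq=5000 A_ack=2182 B_seq=2330 B_ack=5000
After event 3: A_seq=5000 A_ack=2182 B_seq=2499 B_ack=5000
After event 4: A_seq=5104 A_ack=2182 B_seq=2499 B_ack=5104

5104 2182 2499 5104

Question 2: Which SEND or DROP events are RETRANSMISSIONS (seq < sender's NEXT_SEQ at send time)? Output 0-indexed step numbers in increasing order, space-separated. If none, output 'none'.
Answer: none

Derivation:
Step 0: SEND seq=2000 -> fresh
Step 1: SEND seq=2092 -> fresh
Step 2: DROP seq=2182 -> fresh
Step 3: SEND seq=2330 -> fresh
Step 4: SEND seq=5000 -> fresh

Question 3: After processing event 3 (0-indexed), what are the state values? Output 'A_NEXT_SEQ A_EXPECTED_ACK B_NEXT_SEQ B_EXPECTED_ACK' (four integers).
After event 0: A_seq=5000 A_ack=2092 B_seq=2092 B_ack=5000
After event 1: A_seq=5000 A_ack=2182 B_seq=2182 B_ack=5000
After event 2: A_seq=5000 A_ack=2182 B_seq=2330 B_ack=5000
After event 3: A_seq=5000 A_ack=2182 B_seq=2499 B_ack=5000

5000 2182 2499 5000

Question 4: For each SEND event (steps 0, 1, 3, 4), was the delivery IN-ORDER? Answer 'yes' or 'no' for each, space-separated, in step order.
Step 0: SEND seq=2000 -> in-order
Step 1: SEND seq=2092 -> in-order
Step 3: SEND seq=2330 -> out-of-order
Step 4: SEND seq=5000 -> in-order

Answer: yes yes no yes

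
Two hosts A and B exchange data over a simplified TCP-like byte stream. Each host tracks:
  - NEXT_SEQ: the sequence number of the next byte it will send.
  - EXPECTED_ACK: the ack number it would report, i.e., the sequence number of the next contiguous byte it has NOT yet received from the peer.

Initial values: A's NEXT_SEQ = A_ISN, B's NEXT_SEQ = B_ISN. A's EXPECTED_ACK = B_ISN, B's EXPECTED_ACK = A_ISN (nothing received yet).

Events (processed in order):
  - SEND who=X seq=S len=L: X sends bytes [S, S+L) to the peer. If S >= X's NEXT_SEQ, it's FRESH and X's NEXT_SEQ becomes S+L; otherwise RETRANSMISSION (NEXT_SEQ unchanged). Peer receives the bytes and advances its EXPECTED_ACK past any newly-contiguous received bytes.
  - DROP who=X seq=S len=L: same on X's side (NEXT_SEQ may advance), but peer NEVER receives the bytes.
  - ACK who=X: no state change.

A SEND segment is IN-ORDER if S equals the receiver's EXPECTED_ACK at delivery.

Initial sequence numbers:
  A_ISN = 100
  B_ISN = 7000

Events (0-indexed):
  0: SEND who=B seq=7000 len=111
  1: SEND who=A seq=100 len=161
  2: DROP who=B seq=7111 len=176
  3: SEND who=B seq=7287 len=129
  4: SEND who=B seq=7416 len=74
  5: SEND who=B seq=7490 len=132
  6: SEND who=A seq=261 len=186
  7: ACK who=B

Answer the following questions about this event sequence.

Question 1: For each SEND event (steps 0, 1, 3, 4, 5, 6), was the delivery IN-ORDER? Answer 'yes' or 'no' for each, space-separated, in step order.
Step 0: SEND seq=7000 -> in-order
Step 1: SEND seq=100 -> in-order
Step 3: SEND seq=7287 -> out-of-order
Step 4: SEND seq=7416 -> out-of-order
Step 5: SEND seq=7490 -> out-of-order
Step 6: SEND seq=261 -> in-order

Answer: yes yes no no no yes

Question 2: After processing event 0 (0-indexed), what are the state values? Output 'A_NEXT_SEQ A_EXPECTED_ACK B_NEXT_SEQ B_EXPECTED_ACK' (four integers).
After event 0: A_seq=100 A_ack=7111 B_seq=7111 B_ack=100

100 7111 7111 100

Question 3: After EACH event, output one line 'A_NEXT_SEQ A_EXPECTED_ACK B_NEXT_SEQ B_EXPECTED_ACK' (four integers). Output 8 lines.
100 7111 7111 100
261 7111 7111 261
261 7111 7287 261
261 7111 7416 261
261 7111 7490 261
261 7111 7622 261
447 7111 7622 447
447 7111 7622 447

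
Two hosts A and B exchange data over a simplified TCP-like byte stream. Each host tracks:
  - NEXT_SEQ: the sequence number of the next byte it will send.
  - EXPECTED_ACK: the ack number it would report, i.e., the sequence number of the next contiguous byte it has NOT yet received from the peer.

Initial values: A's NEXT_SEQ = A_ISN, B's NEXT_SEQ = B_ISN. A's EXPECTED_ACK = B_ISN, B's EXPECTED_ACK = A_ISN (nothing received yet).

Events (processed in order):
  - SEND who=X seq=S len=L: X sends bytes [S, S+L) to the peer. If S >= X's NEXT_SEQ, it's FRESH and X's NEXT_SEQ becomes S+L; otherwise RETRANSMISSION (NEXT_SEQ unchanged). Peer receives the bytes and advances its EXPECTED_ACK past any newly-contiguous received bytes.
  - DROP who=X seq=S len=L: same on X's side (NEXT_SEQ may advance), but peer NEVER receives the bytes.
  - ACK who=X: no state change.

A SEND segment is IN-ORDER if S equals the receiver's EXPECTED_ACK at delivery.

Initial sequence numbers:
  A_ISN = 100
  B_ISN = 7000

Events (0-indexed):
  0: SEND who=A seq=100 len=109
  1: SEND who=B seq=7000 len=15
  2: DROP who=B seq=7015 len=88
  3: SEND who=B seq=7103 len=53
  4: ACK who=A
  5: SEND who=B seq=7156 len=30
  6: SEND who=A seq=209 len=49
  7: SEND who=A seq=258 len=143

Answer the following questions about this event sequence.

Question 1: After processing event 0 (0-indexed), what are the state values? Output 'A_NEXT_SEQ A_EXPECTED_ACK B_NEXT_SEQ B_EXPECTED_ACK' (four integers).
After event 0: A_seq=209 A_ack=7000 B_seq=7000 B_ack=209

209 7000 7000 209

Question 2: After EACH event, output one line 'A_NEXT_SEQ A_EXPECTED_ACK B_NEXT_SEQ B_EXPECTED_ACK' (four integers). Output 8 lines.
209 7000 7000 209
209 7015 7015 209
209 7015 7103 209
209 7015 7156 209
209 7015 7156 209
209 7015 7186 209
258 7015 7186 258
401 7015 7186 401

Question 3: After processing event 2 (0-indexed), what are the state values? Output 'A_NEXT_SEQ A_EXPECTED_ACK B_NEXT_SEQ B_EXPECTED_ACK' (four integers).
After event 0: A_seq=209 A_ack=7000 B_seq=7000 B_ack=209
After event 1: A_seq=209 A_ack=7015 B_seq=7015 B_ack=209
After event 2: A_seq=209 A_ack=7015 B_seq=7103 B_ack=209

209 7015 7103 209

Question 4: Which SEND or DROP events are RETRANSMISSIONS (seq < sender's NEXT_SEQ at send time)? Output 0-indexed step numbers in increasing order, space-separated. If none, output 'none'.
Answer: none

Derivation:
Step 0: SEND seq=100 -> fresh
Step 1: SEND seq=7000 -> fresh
Step 2: DROP seq=7015 -> fresh
Step 3: SEND seq=7103 -> fresh
Step 5: SEND seq=7156 -> fresh
Step 6: SEND seq=209 -> fresh
Step 7: SEND seq=258 -> fresh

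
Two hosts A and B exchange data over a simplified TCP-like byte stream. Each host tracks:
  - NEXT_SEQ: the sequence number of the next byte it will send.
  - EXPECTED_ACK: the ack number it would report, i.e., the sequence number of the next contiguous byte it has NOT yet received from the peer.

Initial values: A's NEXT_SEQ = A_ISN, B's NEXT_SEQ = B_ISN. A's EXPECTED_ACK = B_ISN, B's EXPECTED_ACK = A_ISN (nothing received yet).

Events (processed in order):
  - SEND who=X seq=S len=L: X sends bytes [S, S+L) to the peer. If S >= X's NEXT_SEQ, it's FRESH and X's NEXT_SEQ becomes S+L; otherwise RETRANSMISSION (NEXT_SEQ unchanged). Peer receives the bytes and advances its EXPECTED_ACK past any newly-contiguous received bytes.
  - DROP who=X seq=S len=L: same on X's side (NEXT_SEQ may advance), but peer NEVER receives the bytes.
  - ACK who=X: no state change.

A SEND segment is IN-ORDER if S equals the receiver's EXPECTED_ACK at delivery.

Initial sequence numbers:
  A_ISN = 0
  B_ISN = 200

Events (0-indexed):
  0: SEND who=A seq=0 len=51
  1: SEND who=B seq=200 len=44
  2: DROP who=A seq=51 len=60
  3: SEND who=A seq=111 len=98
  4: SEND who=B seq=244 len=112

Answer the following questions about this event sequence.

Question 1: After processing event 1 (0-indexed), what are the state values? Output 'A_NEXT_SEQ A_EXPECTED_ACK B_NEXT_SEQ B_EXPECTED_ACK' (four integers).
After event 0: A_seq=51 A_ack=200 B_seq=200 B_ack=51
After event 1: A_seq=51 A_ack=244 B_seq=244 B_ack=51

51 244 244 51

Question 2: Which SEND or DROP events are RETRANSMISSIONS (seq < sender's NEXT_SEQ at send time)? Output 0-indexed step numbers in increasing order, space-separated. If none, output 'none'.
Answer: none

Derivation:
Step 0: SEND seq=0 -> fresh
Step 1: SEND seq=200 -> fresh
Step 2: DROP seq=51 -> fresh
Step 3: SEND seq=111 -> fresh
Step 4: SEND seq=244 -> fresh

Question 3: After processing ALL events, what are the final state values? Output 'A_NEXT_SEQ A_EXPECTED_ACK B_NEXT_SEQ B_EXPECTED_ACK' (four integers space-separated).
After event 0: A_seq=51 A_ack=200 B_seq=200 B_ack=51
After event 1: A_seq=51 A_ack=244 B_seq=244 B_ack=51
After event 2: A_seq=111 A_ack=244 B_seq=244 B_ack=51
After event 3: A_seq=209 A_ack=244 B_seq=244 B_ack=51
After event 4: A_seq=209 A_ack=356 B_seq=356 B_ack=51

Answer: 209 356 356 51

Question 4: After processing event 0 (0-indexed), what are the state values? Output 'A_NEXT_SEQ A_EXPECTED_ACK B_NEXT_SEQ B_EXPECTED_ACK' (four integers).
After event 0: A_seq=51 A_ack=200 B_seq=200 B_ack=51

51 200 200 51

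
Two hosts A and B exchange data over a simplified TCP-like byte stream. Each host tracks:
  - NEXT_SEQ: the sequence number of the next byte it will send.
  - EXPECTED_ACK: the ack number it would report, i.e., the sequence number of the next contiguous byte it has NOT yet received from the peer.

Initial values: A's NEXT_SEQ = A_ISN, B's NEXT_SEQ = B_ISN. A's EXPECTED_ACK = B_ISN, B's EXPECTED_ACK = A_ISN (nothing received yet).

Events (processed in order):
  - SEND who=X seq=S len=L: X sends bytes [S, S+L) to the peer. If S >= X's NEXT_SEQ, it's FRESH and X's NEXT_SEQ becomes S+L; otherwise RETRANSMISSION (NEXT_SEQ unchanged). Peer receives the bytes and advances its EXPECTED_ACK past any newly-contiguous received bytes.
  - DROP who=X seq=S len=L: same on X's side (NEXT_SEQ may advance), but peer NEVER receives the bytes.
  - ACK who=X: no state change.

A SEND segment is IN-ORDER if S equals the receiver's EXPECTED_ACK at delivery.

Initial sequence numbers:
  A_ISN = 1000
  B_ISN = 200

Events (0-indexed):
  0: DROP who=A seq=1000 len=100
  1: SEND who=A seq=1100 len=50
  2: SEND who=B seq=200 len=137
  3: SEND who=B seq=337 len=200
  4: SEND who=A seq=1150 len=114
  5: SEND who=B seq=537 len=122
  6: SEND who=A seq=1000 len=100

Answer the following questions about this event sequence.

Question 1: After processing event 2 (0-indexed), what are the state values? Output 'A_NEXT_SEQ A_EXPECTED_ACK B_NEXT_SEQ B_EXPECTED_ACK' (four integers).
After event 0: A_seq=1100 A_ack=200 B_seq=200 B_ack=1000
After event 1: A_seq=1150 A_ack=200 B_seq=200 B_ack=1000
After event 2: A_seq=1150 A_ack=337 B_seq=337 B_ack=1000

1150 337 337 1000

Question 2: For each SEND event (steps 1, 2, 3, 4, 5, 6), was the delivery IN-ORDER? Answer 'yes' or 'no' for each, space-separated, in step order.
Step 1: SEND seq=1100 -> out-of-order
Step 2: SEND seq=200 -> in-order
Step 3: SEND seq=337 -> in-order
Step 4: SEND seq=1150 -> out-of-order
Step 5: SEND seq=537 -> in-order
Step 6: SEND seq=1000 -> in-order

Answer: no yes yes no yes yes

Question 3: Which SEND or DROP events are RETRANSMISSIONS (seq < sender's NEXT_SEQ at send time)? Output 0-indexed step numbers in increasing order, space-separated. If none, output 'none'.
Answer: 6

Derivation:
Step 0: DROP seq=1000 -> fresh
Step 1: SEND seq=1100 -> fresh
Step 2: SEND seq=200 -> fresh
Step 3: SEND seq=337 -> fresh
Step 4: SEND seq=1150 -> fresh
Step 5: SEND seq=537 -> fresh
Step 6: SEND seq=1000 -> retransmit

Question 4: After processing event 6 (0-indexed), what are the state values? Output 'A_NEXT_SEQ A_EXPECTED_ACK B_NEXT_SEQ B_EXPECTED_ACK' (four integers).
After event 0: A_seq=1100 A_ack=200 B_seq=200 B_ack=1000
After event 1: A_seq=1150 A_ack=200 B_seq=200 B_ack=1000
After event 2: A_seq=1150 A_ack=337 B_seq=337 B_ack=1000
After event 3: A_seq=1150 A_ack=537 B_seq=537 B_ack=1000
After event 4: A_seq=1264 A_ack=537 B_seq=537 B_ack=1000
After event 5: A_seq=1264 A_ack=659 B_seq=659 B_ack=1000
After event 6: A_seq=1264 A_ack=659 B_seq=659 B_ack=1264

1264 659 659 1264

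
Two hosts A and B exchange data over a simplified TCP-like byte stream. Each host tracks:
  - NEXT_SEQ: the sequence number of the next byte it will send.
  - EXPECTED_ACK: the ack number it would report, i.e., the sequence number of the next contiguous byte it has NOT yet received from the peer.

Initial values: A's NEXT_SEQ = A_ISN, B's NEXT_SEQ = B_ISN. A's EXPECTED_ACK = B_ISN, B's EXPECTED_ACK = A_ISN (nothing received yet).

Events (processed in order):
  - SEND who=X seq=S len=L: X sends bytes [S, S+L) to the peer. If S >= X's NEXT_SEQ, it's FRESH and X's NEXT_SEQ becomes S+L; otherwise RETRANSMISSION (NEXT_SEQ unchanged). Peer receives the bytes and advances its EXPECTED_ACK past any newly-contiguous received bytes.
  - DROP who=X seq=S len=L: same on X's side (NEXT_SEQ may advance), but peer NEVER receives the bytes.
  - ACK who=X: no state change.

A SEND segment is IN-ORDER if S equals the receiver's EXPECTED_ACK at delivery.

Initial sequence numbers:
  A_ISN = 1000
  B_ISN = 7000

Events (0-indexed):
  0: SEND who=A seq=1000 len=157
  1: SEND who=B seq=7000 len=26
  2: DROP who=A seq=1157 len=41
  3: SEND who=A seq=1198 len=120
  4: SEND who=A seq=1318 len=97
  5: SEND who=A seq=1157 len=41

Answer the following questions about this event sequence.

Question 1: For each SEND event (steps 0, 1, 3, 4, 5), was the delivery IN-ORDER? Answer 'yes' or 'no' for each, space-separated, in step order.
Answer: yes yes no no yes

Derivation:
Step 0: SEND seq=1000 -> in-order
Step 1: SEND seq=7000 -> in-order
Step 3: SEND seq=1198 -> out-of-order
Step 4: SEND seq=1318 -> out-of-order
Step 5: SEND seq=1157 -> in-order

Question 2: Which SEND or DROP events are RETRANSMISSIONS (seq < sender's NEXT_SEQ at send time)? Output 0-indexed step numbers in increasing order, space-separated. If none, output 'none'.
Answer: 5

Derivation:
Step 0: SEND seq=1000 -> fresh
Step 1: SEND seq=7000 -> fresh
Step 2: DROP seq=1157 -> fresh
Step 3: SEND seq=1198 -> fresh
Step 4: SEND seq=1318 -> fresh
Step 5: SEND seq=1157 -> retransmit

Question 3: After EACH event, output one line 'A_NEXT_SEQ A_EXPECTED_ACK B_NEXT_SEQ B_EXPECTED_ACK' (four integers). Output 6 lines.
1157 7000 7000 1157
1157 7026 7026 1157
1198 7026 7026 1157
1318 7026 7026 1157
1415 7026 7026 1157
1415 7026 7026 1415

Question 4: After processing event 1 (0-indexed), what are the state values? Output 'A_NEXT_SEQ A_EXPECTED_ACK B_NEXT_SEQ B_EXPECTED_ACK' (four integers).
After event 0: A_seq=1157 A_ack=7000 B_seq=7000 B_ack=1157
After event 1: A_seq=1157 A_ack=7026 B_seq=7026 B_ack=1157

1157 7026 7026 1157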